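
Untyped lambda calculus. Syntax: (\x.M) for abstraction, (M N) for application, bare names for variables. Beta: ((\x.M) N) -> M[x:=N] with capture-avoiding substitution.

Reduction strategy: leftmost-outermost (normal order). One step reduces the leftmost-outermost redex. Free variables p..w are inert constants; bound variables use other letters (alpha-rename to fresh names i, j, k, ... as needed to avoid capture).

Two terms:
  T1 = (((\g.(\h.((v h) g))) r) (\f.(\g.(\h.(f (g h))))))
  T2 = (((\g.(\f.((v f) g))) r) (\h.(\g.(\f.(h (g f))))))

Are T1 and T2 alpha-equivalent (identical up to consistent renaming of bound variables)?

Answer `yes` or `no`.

Term 1: (((\g.(\h.((v h) g))) r) (\f.(\g.(\h.(f (g h))))))
Term 2: (((\g.(\f.((v f) g))) r) (\h.(\g.(\f.(h (g f))))))
Alpha-equivalence: compare structure up to binder renaming.
Result: True

Answer: yes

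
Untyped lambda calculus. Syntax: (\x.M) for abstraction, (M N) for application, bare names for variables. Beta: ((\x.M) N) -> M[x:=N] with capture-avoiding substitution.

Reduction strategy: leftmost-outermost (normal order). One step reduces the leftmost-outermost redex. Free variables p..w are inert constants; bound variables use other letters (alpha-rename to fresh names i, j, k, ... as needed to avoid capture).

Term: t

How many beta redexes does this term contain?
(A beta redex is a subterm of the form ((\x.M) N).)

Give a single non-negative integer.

Answer: 0

Derivation:
Term: t
  (no redexes)
Total redexes: 0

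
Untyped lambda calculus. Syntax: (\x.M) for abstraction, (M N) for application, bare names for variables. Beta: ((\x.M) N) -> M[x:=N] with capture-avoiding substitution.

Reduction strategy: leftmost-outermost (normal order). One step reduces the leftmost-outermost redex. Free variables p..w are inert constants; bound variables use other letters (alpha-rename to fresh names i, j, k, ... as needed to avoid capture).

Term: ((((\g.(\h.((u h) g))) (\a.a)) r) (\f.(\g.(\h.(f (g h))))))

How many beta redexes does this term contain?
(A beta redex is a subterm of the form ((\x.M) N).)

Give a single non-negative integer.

Answer: 1

Derivation:
Term: ((((\g.(\h.((u h) g))) (\a.a)) r) (\f.(\g.(\h.(f (g h))))))
  Redex: ((\g.(\h.((u h) g))) (\a.a))
Total redexes: 1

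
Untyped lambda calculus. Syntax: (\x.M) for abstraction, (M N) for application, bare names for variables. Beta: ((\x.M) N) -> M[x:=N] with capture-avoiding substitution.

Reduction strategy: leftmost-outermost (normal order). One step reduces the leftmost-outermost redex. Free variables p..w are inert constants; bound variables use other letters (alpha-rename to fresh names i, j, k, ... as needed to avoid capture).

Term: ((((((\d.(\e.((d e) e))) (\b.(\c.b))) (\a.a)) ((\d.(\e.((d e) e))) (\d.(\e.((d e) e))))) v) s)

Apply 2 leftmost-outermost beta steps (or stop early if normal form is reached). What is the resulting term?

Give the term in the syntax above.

Answer: ((((((\b.(\c.b)) (\a.a)) (\a.a)) ((\d.(\e.((d e) e))) (\d.(\e.((d e) e))))) v) s)

Derivation:
Step 0: ((((((\d.(\e.((d e) e))) (\b.(\c.b))) (\a.a)) ((\d.(\e.((d e) e))) (\d.(\e.((d e) e))))) v) s)
Step 1: (((((\e.(((\b.(\c.b)) e) e)) (\a.a)) ((\d.(\e.((d e) e))) (\d.(\e.((d e) e))))) v) s)
Step 2: ((((((\b.(\c.b)) (\a.a)) (\a.a)) ((\d.(\e.((d e) e))) (\d.(\e.((d e) e))))) v) s)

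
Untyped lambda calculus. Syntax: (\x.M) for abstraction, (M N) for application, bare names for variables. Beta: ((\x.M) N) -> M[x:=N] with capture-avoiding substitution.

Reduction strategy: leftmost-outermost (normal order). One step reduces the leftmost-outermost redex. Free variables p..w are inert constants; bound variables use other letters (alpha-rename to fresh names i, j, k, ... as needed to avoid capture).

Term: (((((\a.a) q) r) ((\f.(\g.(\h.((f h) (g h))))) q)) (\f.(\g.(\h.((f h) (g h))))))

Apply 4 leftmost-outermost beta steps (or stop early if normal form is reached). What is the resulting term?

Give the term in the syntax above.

Step 0: (((((\a.a) q) r) ((\f.(\g.(\h.((f h) (g h))))) q)) (\f.(\g.(\h.((f h) (g h))))))
Step 1: (((q r) ((\f.(\g.(\h.((f h) (g h))))) q)) (\f.(\g.(\h.((f h) (g h))))))
Step 2: (((q r) (\g.(\h.((q h) (g h))))) (\f.(\g.(\h.((f h) (g h))))))
Step 3: (normal form reached)

Answer: (((q r) (\g.(\h.((q h) (g h))))) (\f.(\g.(\h.((f h) (g h))))))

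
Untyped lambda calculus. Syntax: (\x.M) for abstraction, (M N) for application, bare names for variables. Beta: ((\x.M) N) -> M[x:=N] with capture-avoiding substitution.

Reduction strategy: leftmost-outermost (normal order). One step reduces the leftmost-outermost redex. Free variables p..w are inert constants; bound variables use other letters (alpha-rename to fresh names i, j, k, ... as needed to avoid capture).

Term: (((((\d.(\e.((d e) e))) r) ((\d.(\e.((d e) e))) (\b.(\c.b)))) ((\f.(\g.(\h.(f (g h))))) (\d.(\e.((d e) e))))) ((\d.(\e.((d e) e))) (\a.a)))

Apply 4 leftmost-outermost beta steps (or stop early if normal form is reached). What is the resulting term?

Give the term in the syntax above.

Answer: ((((r (\e.((\c.e) e))) ((\d.(\e.((d e) e))) (\b.(\c.b)))) ((\f.(\g.(\h.(f (g h))))) (\d.(\e.((d e) e))))) ((\d.(\e.((d e) e))) (\a.a)))

Derivation:
Step 0: (((((\d.(\e.((d e) e))) r) ((\d.(\e.((d e) e))) (\b.(\c.b)))) ((\f.(\g.(\h.(f (g h))))) (\d.(\e.((d e) e))))) ((\d.(\e.((d e) e))) (\a.a)))
Step 1: ((((\e.((r e) e)) ((\d.(\e.((d e) e))) (\b.(\c.b)))) ((\f.(\g.(\h.(f (g h))))) (\d.(\e.((d e) e))))) ((\d.(\e.((d e) e))) (\a.a)))
Step 2: ((((r ((\d.(\e.((d e) e))) (\b.(\c.b)))) ((\d.(\e.((d e) e))) (\b.(\c.b)))) ((\f.(\g.(\h.(f (g h))))) (\d.(\e.((d e) e))))) ((\d.(\e.((d e) e))) (\a.a)))
Step 3: ((((r (\e.(((\b.(\c.b)) e) e))) ((\d.(\e.((d e) e))) (\b.(\c.b)))) ((\f.(\g.(\h.(f (g h))))) (\d.(\e.((d e) e))))) ((\d.(\e.((d e) e))) (\a.a)))
Step 4: ((((r (\e.((\c.e) e))) ((\d.(\e.((d e) e))) (\b.(\c.b)))) ((\f.(\g.(\h.(f (g h))))) (\d.(\e.((d e) e))))) ((\d.(\e.((d e) e))) (\a.a)))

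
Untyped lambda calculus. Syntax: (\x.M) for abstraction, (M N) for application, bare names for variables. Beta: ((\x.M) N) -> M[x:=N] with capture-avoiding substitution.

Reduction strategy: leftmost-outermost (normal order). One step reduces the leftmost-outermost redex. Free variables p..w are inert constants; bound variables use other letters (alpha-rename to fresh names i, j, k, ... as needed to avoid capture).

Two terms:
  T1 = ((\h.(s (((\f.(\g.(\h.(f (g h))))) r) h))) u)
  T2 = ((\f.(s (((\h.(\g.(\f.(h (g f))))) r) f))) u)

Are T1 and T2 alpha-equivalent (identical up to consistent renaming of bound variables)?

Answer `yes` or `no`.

Answer: yes

Derivation:
Term 1: ((\h.(s (((\f.(\g.(\h.(f (g h))))) r) h))) u)
Term 2: ((\f.(s (((\h.(\g.(\f.(h (g f))))) r) f))) u)
Alpha-equivalence: compare structure up to binder renaming.
Result: True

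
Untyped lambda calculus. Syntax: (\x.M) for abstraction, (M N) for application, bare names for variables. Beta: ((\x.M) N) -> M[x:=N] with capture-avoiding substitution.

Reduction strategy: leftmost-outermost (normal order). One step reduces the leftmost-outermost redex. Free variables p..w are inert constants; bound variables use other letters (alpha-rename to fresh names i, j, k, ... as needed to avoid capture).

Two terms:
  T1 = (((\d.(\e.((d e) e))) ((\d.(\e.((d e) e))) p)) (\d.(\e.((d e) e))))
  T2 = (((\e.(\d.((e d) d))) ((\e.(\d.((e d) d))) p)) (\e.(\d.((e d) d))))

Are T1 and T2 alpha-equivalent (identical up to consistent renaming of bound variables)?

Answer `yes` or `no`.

Term 1: (((\d.(\e.((d e) e))) ((\d.(\e.((d e) e))) p)) (\d.(\e.((d e) e))))
Term 2: (((\e.(\d.((e d) d))) ((\e.(\d.((e d) d))) p)) (\e.(\d.((e d) d))))
Alpha-equivalence: compare structure up to binder renaming.
Result: True

Answer: yes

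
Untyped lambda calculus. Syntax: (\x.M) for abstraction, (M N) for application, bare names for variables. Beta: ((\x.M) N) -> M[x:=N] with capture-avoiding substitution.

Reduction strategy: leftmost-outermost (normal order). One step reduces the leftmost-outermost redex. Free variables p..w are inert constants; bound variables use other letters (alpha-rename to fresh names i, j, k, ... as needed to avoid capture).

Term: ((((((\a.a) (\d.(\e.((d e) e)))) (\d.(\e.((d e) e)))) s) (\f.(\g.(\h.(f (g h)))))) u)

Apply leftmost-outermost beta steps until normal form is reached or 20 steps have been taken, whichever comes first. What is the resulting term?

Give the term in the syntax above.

Step 0: ((((((\a.a) (\d.(\e.((d e) e)))) (\d.(\e.((d e) e)))) s) (\f.(\g.(\h.(f (g h)))))) u)
Step 1: (((((\d.(\e.((d e) e))) (\d.(\e.((d e) e)))) s) (\f.(\g.(\h.(f (g h)))))) u)
Step 2: ((((\e.(((\d.(\e.((d e) e))) e) e)) s) (\f.(\g.(\h.(f (g h)))))) u)
Step 3: (((((\d.(\e.((d e) e))) s) s) (\f.(\g.(\h.(f (g h)))))) u)
Step 4: ((((\e.((s e) e)) s) (\f.(\g.(\h.(f (g h)))))) u)
Step 5: ((((s s) s) (\f.(\g.(\h.(f (g h)))))) u)

Answer: ((((s s) s) (\f.(\g.(\h.(f (g h)))))) u)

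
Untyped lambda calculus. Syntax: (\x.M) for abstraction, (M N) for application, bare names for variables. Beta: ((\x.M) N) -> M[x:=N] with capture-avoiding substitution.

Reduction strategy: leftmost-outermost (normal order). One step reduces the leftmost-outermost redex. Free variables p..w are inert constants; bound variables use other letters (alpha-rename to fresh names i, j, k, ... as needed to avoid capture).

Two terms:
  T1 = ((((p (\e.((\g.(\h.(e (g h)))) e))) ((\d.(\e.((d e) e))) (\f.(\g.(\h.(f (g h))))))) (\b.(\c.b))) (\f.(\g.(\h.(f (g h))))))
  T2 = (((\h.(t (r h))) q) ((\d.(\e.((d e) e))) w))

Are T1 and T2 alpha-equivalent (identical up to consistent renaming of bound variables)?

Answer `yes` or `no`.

Answer: no

Derivation:
Term 1: ((((p (\e.((\g.(\h.(e (g h)))) e))) ((\d.(\e.((d e) e))) (\f.(\g.(\h.(f (g h))))))) (\b.(\c.b))) (\f.(\g.(\h.(f (g h))))))
Term 2: (((\h.(t (r h))) q) ((\d.(\e.((d e) e))) w))
Alpha-equivalence: compare structure up to binder renaming.
Result: False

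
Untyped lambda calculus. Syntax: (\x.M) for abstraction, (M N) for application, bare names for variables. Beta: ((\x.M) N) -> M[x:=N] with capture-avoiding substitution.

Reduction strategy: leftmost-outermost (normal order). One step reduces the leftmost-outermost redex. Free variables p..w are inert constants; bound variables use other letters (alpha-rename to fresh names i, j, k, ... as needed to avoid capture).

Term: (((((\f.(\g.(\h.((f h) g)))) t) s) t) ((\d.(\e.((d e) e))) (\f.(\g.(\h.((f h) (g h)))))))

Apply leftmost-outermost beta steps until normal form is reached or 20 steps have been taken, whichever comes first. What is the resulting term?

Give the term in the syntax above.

Step 0: (((((\f.(\g.(\h.((f h) g)))) t) s) t) ((\d.(\e.((d e) e))) (\f.(\g.(\h.((f h) (g h)))))))
Step 1: ((((\g.(\h.((t h) g))) s) t) ((\d.(\e.((d e) e))) (\f.(\g.(\h.((f h) (g h)))))))
Step 2: (((\h.((t h) s)) t) ((\d.(\e.((d e) e))) (\f.(\g.(\h.((f h) (g h)))))))
Step 3: (((t t) s) ((\d.(\e.((d e) e))) (\f.(\g.(\h.((f h) (g h)))))))
Step 4: (((t t) s) (\e.(((\f.(\g.(\h.((f h) (g h))))) e) e)))
Step 5: (((t t) s) (\e.((\g.(\h.((e h) (g h)))) e)))
Step 6: (((t t) s) (\e.(\h.((e h) (e h)))))

Answer: (((t t) s) (\e.(\h.((e h) (e h)))))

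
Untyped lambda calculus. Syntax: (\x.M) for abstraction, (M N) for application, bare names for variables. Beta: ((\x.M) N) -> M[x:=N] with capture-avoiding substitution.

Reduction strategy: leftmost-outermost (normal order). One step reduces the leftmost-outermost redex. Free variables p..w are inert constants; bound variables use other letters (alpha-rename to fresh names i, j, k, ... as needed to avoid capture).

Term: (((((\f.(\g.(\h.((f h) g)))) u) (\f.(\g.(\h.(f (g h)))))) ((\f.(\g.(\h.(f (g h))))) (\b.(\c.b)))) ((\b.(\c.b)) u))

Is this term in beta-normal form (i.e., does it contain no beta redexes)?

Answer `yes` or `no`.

Term: (((((\f.(\g.(\h.((f h) g)))) u) (\f.(\g.(\h.(f (g h)))))) ((\f.(\g.(\h.(f (g h))))) (\b.(\c.b)))) ((\b.(\c.b)) u))
Found 3 beta redex(es).

Answer: no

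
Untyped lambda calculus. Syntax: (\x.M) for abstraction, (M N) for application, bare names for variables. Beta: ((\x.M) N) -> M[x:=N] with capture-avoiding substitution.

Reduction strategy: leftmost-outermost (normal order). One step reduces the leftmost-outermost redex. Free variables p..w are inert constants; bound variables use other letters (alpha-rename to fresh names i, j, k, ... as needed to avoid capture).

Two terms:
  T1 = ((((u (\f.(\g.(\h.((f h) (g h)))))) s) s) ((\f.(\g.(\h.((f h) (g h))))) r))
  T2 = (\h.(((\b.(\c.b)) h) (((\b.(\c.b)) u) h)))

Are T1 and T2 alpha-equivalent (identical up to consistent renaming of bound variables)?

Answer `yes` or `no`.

Term 1: ((((u (\f.(\g.(\h.((f h) (g h)))))) s) s) ((\f.(\g.(\h.((f h) (g h))))) r))
Term 2: (\h.(((\b.(\c.b)) h) (((\b.(\c.b)) u) h)))
Alpha-equivalence: compare structure up to binder renaming.
Result: False

Answer: no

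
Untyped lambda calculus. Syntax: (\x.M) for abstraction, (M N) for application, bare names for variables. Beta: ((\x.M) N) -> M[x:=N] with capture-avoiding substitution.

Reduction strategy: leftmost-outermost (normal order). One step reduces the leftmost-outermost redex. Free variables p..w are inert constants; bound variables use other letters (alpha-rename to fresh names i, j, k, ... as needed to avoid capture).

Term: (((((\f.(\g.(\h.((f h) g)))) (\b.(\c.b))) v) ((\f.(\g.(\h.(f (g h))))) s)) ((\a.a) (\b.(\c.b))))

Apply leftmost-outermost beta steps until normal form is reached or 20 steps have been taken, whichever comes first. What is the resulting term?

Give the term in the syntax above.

Step 0: (((((\f.(\g.(\h.((f h) g)))) (\b.(\c.b))) v) ((\f.(\g.(\h.(f (g h))))) s)) ((\a.a) (\b.(\c.b))))
Step 1: ((((\g.(\h.(((\b.(\c.b)) h) g))) v) ((\f.(\g.(\h.(f (g h))))) s)) ((\a.a) (\b.(\c.b))))
Step 2: (((\h.(((\b.(\c.b)) h) v)) ((\f.(\g.(\h.(f (g h))))) s)) ((\a.a) (\b.(\c.b))))
Step 3: ((((\b.(\c.b)) ((\f.(\g.(\h.(f (g h))))) s)) v) ((\a.a) (\b.(\c.b))))
Step 4: (((\c.((\f.(\g.(\h.(f (g h))))) s)) v) ((\a.a) (\b.(\c.b))))
Step 5: (((\f.(\g.(\h.(f (g h))))) s) ((\a.a) (\b.(\c.b))))
Step 6: ((\g.(\h.(s (g h)))) ((\a.a) (\b.(\c.b))))
Step 7: (\h.(s (((\a.a) (\b.(\c.b))) h)))
Step 8: (\h.(s ((\b.(\c.b)) h)))
Step 9: (\h.(s (\c.h)))

Answer: (\h.(s (\c.h)))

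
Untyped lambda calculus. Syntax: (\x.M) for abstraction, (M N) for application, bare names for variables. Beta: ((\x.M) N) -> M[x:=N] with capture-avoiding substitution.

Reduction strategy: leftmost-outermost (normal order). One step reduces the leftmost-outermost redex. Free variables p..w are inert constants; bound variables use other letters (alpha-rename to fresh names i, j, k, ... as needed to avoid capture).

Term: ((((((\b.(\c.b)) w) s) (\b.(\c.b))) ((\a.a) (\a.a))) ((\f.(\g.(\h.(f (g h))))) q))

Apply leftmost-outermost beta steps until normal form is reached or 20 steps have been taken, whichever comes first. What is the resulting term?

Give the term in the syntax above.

Step 0: ((((((\b.(\c.b)) w) s) (\b.(\c.b))) ((\a.a) (\a.a))) ((\f.(\g.(\h.(f (g h))))) q))
Step 1: (((((\c.w) s) (\b.(\c.b))) ((\a.a) (\a.a))) ((\f.(\g.(\h.(f (g h))))) q))
Step 2: (((w (\b.(\c.b))) ((\a.a) (\a.a))) ((\f.(\g.(\h.(f (g h))))) q))
Step 3: (((w (\b.(\c.b))) (\a.a)) ((\f.(\g.(\h.(f (g h))))) q))
Step 4: (((w (\b.(\c.b))) (\a.a)) (\g.(\h.(q (g h)))))

Answer: (((w (\b.(\c.b))) (\a.a)) (\g.(\h.(q (g h)))))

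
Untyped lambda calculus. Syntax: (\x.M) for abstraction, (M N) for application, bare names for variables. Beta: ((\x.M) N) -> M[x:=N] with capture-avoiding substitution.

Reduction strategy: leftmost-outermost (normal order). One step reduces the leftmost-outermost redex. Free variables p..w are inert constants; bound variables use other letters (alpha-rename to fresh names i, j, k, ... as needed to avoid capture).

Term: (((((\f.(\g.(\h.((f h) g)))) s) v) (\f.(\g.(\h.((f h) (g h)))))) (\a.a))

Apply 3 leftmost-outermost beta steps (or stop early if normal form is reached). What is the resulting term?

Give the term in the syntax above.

Step 0: (((((\f.(\g.(\h.((f h) g)))) s) v) (\f.(\g.(\h.((f h) (g h)))))) (\a.a))
Step 1: ((((\g.(\h.((s h) g))) v) (\f.(\g.(\h.((f h) (g h)))))) (\a.a))
Step 2: (((\h.((s h) v)) (\f.(\g.(\h.((f h) (g h)))))) (\a.a))
Step 3: (((s (\f.(\g.(\h.((f h) (g h)))))) v) (\a.a))

Answer: (((s (\f.(\g.(\h.((f h) (g h)))))) v) (\a.a))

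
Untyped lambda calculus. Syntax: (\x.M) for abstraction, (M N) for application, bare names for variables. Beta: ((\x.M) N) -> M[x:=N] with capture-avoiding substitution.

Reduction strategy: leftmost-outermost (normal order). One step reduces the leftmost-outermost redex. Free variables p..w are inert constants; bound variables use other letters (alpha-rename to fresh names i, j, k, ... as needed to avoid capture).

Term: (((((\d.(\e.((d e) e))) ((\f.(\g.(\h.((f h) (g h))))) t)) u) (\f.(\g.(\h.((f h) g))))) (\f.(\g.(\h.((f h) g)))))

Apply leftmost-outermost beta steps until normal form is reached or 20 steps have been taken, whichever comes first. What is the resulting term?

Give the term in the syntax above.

Answer: ((((t u) (u u)) (\f.(\g.(\h.((f h) g))))) (\f.(\g.(\h.((f h) g)))))

Derivation:
Step 0: (((((\d.(\e.((d e) e))) ((\f.(\g.(\h.((f h) (g h))))) t)) u) (\f.(\g.(\h.((f h) g))))) (\f.(\g.(\h.((f h) g)))))
Step 1: ((((\e.((((\f.(\g.(\h.((f h) (g h))))) t) e) e)) u) (\f.(\g.(\h.((f h) g))))) (\f.(\g.(\h.((f h) g)))))
Step 2: ((((((\f.(\g.(\h.((f h) (g h))))) t) u) u) (\f.(\g.(\h.((f h) g))))) (\f.(\g.(\h.((f h) g)))))
Step 3: (((((\g.(\h.((t h) (g h)))) u) u) (\f.(\g.(\h.((f h) g))))) (\f.(\g.(\h.((f h) g)))))
Step 4: ((((\h.((t h) (u h))) u) (\f.(\g.(\h.((f h) g))))) (\f.(\g.(\h.((f h) g)))))
Step 5: ((((t u) (u u)) (\f.(\g.(\h.((f h) g))))) (\f.(\g.(\h.((f h) g)))))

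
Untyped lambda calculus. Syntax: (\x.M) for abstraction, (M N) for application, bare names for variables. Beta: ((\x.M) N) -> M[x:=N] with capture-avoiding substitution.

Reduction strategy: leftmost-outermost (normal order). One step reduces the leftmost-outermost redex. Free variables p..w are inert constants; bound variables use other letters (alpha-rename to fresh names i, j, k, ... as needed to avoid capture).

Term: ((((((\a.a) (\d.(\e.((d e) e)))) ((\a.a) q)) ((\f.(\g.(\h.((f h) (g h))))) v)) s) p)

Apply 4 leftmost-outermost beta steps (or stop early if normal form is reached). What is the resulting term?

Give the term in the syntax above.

Answer: ((((q ((\f.(\g.(\h.((f h) (g h))))) v)) ((\f.(\g.(\h.((f h) (g h))))) v)) s) p)

Derivation:
Step 0: ((((((\a.a) (\d.(\e.((d e) e)))) ((\a.a) q)) ((\f.(\g.(\h.((f h) (g h))))) v)) s) p)
Step 1: (((((\d.(\e.((d e) e))) ((\a.a) q)) ((\f.(\g.(\h.((f h) (g h))))) v)) s) p)
Step 2: ((((\e.((((\a.a) q) e) e)) ((\f.(\g.(\h.((f h) (g h))))) v)) s) p)
Step 3: ((((((\a.a) q) ((\f.(\g.(\h.((f h) (g h))))) v)) ((\f.(\g.(\h.((f h) (g h))))) v)) s) p)
Step 4: ((((q ((\f.(\g.(\h.((f h) (g h))))) v)) ((\f.(\g.(\h.((f h) (g h))))) v)) s) p)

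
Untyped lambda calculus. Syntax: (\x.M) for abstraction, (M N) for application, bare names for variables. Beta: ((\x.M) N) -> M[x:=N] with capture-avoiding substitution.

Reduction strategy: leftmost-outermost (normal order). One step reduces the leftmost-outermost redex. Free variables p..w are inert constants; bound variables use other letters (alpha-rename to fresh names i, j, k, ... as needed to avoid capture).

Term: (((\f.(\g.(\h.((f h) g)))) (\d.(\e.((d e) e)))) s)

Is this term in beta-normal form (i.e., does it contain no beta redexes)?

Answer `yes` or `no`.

Term: (((\f.(\g.(\h.((f h) g)))) (\d.(\e.((d e) e)))) s)
Found 1 beta redex(es).

Answer: no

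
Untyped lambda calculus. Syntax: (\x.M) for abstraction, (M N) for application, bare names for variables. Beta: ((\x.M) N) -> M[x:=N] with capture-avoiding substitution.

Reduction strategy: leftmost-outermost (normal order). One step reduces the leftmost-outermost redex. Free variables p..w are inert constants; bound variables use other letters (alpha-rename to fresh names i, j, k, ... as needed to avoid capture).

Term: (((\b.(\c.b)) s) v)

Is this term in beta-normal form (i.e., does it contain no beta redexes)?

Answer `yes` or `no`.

Term: (((\b.(\c.b)) s) v)
Found 1 beta redex(es).

Answer: no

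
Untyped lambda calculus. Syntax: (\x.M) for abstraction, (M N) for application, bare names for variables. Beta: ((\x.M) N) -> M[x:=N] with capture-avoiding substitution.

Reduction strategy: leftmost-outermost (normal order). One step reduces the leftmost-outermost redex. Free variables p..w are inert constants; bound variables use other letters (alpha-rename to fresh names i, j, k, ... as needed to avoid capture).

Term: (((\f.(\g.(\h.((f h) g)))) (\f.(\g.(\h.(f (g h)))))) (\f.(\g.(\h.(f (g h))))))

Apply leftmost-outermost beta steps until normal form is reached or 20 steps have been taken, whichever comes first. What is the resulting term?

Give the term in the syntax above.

Answer: (\h.(\i.(h (\g.(\h.(i (g h)))))))

Derivation:
Step 0: (((\f.(\g.(\h.((f h) g)))) (\f.(\g.(\h.(f (g h)))))) (\f.(\g.(\h.(f (g h))))))
Step 1: ((\g.(\h.(((\f.(\g.(\h.(f (g h))))) h) g))) (\f.(\g.(\h.(f (g h))))))
Step 2: (\h.(((\f.(\g.(\h.(f (g h))))) h) (\f.(\g.(\h.(f (g h)))))))
Step 3: (\h.((\g.(\i.(h (g i)))) (\f.(\g.(\h.(f (g h)))))))
Step 4: (\h.(\i.(h ((\f.(\g.(\h.(f (g h))))) i))))
Step 5: (\h.(\i.(h (\g.(\h.(i (g h)))))))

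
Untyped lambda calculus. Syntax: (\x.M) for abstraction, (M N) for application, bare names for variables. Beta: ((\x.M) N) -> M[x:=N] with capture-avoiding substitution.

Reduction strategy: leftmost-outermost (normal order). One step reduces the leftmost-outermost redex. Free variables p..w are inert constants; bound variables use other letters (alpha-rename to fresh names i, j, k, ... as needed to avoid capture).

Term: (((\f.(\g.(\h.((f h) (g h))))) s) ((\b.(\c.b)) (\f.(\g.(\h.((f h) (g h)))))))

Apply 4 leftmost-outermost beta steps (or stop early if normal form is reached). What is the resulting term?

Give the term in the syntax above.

Answer: (\h.((s h) (\f.(\g.(\h.((f h) (g h)))))))

Derivation:
Step 0: (((\f.(\g.(\h.((f h) (g h))))) s) ((\b.(\c.b)) (\f.(\g.(\h.((f h) (g h)))))))
Step 1: ((\g.(\h.((s h) (g h)))) ((\b.(\c.b)) (\f.(\g.(\h.((f h) (g h)))))))
Step 2: (\h.((s h) (((\b.(\c.b)) (\f.(\g.(\h.((f h) (g h)))))) h)))
Step 3: (\h.((s h) ((\c.(\f.(\g.(\h.((f h) (g h)))))) h)))
Step 4: (\h.((s h) (\f.(\g.(\h.((f h) (g h)))))))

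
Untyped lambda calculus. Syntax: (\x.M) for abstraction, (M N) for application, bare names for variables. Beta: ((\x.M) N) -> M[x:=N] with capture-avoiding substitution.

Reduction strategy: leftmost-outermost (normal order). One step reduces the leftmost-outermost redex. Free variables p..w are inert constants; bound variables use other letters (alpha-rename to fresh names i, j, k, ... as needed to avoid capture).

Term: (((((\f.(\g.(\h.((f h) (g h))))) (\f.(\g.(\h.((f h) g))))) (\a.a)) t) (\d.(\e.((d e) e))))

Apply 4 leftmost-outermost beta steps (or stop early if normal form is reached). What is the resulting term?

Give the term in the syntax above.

Answer: (((\g.(\h.((t h) g))) ((\a.a) t)) (\d.(\e.((d e) e))))

Derivation:
Step 0: (((((\f.(\g.(\h.((f h) (g h))))) (\f.(\g.(\h.((f h) g))))) (\a.a)) t) (\d.(\e.((d e) e))))
Step 1: ((((\g.(\h.(((\f.(\g.(\h.((f h) g)))) h) (g h)))) (\a.a)) t) (\d.(\e.((d e) e))))
Step 2: (((\h.(((\f.(\g.(\h.((f h) g)))) h) ((\a.a) h))) t) (\d.(\e.((d e) e))))
Step 3: ((((\f.(\g.(\h.((f h) g)))) t) ((\a.a) t)) (\d.(\e.((d e) e))))
Step 4: (((\g.(\h.((t h) g))) ((\a.a) t)) (\d.(\e.((d e) e))))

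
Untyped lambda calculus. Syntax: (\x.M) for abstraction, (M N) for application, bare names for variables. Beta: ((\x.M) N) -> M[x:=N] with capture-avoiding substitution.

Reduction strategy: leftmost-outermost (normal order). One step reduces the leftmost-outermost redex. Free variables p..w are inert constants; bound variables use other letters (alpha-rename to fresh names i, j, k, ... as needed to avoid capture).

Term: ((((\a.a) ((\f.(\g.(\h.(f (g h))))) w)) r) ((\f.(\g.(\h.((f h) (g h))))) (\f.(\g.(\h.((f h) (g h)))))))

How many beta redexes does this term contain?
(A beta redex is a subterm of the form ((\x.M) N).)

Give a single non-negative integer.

Term: ((((\a.a) ((\f.(\g.(\h.(f (g h))))) w)) r) ((\f.(\g.(\h.((f h) (g h))))) (\f.(\g.(\h.((f h) (g h)))))))
  Redex: ((\a.a) ((\f.(\g.(\h.(f (g h))))) w))
  Redex: ((\f.(\g.(\h.(f (g h))))) w)
  Redex: ((\f.(\g.(\h.((f h) (g h))))) (\f.(\g.(\h.((f h) (g h))))))
Total redexes: 3

Answer: 3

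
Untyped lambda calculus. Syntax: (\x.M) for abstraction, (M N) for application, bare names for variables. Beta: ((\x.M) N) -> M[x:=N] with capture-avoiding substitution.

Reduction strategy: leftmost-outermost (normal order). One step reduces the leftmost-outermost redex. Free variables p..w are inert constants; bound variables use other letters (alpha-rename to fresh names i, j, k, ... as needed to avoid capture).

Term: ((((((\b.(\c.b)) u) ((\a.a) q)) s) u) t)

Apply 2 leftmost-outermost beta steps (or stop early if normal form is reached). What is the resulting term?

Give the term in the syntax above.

Answer: (((u s) u) t)

Derivation:
Step 0: ((((((\b.(\c.b)) u) ((\a.a) q)) s) u) t)
Step 1: (((((\c.u) ((\a.a) q)) s) u) t)
Step 2: (((u s) u) t)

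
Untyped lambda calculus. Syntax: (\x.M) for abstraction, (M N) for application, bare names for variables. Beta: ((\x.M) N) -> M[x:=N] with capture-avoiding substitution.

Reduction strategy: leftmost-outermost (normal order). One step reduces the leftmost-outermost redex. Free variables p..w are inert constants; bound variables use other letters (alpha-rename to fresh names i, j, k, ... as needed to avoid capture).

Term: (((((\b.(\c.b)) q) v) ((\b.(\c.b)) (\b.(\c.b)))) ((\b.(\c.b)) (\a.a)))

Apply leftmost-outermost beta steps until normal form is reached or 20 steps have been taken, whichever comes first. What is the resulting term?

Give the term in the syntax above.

Answer: ((q (\c.(\b.(\c.b)))) (\c.(\a.a)))

Derivation:
Step 0: (((((\b.(\c.b)) q) v) ((\b.(\c.b)) (\b.(\c.b)))) ((\b.(\c.b)) (\a.a)))
Step 1: ((((\c.q) v) ((\b.(\c.b)) (\b.(\c.b)))) ((\b.(\c.b)) (\a.a)))
Step 2: ((q ((\b.(\c.b)) (\b.(\c.b)))) ((\b.(\c.b)) (\a.a)))
Step 3: ((q (\c.(\b.(\c.b)))) ((\b.(\c.b)) (\a.a)))
Step 4: ((q (\c.(\b.(\c.b)))) (\c.(\a.a)))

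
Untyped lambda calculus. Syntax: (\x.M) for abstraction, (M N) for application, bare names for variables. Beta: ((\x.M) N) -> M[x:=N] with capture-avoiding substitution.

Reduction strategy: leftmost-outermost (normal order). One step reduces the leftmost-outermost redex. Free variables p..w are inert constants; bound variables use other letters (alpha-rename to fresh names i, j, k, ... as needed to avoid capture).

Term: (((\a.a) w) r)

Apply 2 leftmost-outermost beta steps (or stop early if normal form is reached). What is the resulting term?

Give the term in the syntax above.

Step 0: (((\a.a) w) r)
Step 1: (w r)
Step 2: (normal form reached)

Answer: (w r)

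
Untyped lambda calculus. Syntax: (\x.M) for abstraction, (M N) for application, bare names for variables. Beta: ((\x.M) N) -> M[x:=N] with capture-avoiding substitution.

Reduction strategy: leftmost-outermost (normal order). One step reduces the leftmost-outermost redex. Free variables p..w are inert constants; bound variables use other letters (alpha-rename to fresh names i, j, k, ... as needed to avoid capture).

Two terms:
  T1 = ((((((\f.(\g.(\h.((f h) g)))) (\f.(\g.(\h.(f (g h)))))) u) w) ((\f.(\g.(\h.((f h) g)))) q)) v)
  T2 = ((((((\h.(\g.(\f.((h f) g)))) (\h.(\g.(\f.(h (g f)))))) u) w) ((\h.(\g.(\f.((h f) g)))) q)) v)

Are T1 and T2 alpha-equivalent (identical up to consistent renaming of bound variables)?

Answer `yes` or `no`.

Answer: yes

Derivation:
Term 1: ((((((\f.(\g.(\h.((f h) g)))) (\f.(\g.(\h.(f (g h)))))) u) w) ((\f.(\g.(\h.((f h) g)))) q)) v)
Term 2: ((((((\h.(\g.(\f.((h f) g)))) (\h.(\g.(\f.(h (g f)))))) u) w) ((\h.(\g.(\f.((h f) g)))) q)) v)
Alpha-equivalence: compare structure up to binder renaming.
Result: True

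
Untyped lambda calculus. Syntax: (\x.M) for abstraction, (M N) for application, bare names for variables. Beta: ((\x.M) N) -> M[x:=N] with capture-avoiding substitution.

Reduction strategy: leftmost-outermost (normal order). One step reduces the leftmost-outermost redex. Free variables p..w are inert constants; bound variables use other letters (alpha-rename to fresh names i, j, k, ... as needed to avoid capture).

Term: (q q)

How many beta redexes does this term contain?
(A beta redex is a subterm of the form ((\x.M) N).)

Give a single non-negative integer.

Answer: 0

Derivation:
Term: (q q)
  (no redexes)
Total redexes: 0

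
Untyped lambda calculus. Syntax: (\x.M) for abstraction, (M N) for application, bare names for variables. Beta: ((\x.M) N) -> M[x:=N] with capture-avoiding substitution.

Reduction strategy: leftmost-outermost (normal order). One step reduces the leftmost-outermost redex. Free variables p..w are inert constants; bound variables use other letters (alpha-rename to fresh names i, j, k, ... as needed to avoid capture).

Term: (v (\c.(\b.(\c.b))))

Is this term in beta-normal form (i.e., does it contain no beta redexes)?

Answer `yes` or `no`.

Answer: yes

Derivation:
Term: (v (\c.(\b.(\c.b))))
No beta redexes found.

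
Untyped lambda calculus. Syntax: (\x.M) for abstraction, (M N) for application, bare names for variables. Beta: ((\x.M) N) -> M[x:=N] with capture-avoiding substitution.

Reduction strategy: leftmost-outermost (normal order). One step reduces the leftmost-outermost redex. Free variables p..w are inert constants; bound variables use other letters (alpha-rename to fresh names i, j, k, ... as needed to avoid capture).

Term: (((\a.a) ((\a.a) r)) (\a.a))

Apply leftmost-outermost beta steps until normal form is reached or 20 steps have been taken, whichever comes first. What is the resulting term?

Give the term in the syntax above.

Answer: (r (\a.a))

Derivation:
Step 0: (((\a.a) ((\a.a) r)) (\a.a))
Step 1: (((\a.a) r) (\a.a))
Step 2: (r (\a.a))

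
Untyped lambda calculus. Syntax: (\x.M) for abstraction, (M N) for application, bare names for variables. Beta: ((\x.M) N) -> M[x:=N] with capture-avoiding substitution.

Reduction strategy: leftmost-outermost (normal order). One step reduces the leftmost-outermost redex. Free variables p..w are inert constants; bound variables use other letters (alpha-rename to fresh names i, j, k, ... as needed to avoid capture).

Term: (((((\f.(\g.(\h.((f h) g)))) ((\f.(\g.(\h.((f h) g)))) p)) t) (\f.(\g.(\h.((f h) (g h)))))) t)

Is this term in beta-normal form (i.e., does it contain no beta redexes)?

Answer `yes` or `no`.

Term: (((((\f.(\g.(\h.((f h) g)))) ((\f.(\g.(\h.((f h) g)))) p)) t) (\f.(\g.(\h.((f h) (g h)))))) t)
Found 2 beta redex(es).

Answer: no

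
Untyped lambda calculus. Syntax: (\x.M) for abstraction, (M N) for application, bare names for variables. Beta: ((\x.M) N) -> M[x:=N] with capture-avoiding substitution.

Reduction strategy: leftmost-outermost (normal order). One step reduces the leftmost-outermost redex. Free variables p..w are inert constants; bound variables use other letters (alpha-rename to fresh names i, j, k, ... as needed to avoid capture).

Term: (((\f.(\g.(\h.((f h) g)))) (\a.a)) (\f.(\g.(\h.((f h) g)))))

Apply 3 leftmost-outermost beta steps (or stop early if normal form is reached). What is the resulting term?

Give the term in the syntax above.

Answer: (\h.(h (\f.(\g.(\h.((f h) g))))))

Derivation:
Step 0: (((\f.(\g.(\h.((f h) g)))) (\a.a)) (\f.(\g.(\h.((f h) g)))))
Step 1: ((\g.(\h.(((\a.a) h) g))) (\f.(\g.(\h.((f h) g)))))
Step 2: (\h.(((\a.a) h) (\f.(\g.(\h.((f h) g))))))
Step 3: (\h.(h (\f.(\g.(\h.((f h) g))))))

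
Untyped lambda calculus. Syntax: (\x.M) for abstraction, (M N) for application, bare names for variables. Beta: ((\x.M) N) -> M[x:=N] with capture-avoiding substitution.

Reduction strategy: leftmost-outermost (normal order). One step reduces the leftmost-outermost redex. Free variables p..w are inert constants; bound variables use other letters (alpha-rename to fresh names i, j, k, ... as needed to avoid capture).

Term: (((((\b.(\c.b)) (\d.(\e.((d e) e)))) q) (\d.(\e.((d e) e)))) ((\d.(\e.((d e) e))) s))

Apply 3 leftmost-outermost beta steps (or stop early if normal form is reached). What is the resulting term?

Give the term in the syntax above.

Step 0: (((((\b.(\c.b)) (\d.(\e.((d e) e)))) q) (\d.(\e.((d e) e)))) ((\d.(\e.((d e) e))) s))
Step 1: ((((\c.(\d.(\e.((d e) e)))) q) (\d.(\e.((d e) e)))) ((\d.(\e.((d e) e))) s))
Step 2: (((\d.(\e.((d e) e))) (\d.(\e.((d e) e)))) ((\d.(\e.((d e) e))) s))
Step 3: ((\e.(((\d.(\e.((d e) e))) e) e)) ((\d.(\e.((d e) e))) s))

Answer: ((\e.(((\d.(\e.((d e) e))) e) e)) ((\d.(\e.((d e) e))) s))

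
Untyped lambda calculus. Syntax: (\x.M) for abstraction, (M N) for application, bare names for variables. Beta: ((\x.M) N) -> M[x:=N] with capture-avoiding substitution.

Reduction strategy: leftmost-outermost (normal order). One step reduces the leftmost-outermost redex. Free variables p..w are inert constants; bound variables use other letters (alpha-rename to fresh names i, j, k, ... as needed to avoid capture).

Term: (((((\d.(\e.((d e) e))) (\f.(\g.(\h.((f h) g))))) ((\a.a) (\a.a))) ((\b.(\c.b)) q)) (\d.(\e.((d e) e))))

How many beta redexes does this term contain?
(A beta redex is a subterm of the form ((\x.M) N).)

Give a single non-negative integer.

Term: (((((\d.(\e.((d e) e))) (\f.(\g.(\h.((f h) g))))) ((\a.a) (\a.a))) ((\b.(\c.b)) q)) (\d.(\e.((d e) e))))
  Redex: ((\d.(\e.((d e) e))) (\f.(\g.(\h.((f h) g)))))
  Redex: ((\a.a) (\a.a))
  Redex: ((\b.(\c.b)) q)
Total redexes: 3

Answer: 3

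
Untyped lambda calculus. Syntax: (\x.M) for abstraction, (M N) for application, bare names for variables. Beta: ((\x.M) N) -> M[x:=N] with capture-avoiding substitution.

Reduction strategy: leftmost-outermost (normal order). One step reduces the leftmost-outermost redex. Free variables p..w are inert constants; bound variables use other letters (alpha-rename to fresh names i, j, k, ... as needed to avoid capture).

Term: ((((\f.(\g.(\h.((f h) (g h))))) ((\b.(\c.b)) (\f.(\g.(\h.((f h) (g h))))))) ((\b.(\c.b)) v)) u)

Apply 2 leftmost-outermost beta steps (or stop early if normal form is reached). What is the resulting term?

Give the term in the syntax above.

Answer: ((\h.((((\b.(\c.b)) (\f.(\g.(\h.((f h) (g h)))))) h) (((\b.(\c.b)) v) h))) u)

Derivation:
Step 0: ((((\f.(\g.(\h.((f h) (g h))))) ((\b.(\c.b)) (\f.(\g.(\h.((f h) (g h))))))) ((\b.(\c.b)) v)) u)
Step 1: (((\g.(\h.((((\b.(\c.b)) (\f.(\g.(\h.((f h) (g h)))))) h) (g h)))) ((\b.(\c.b)) v)) u)
Step 2: ((\h.((((\b.(\c.b)) (\f.(\g.(\h.((f h) (g h)))))) h) (((\b.(\c.b)) v) h))) u)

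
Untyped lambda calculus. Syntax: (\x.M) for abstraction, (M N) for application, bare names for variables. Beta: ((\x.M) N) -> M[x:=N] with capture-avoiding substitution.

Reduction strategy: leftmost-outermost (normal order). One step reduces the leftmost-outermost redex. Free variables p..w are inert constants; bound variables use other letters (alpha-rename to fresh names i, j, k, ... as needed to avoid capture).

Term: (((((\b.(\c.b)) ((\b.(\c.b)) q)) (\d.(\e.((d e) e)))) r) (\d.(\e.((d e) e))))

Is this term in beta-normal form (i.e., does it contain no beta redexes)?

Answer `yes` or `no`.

Answer: no

Derivation:
Term: (((((\b.(\c.b)) ((\b.(\c.b)) q)) (\d.(\e.((d e) e)))) r) (\d.(\e.((d e) e))))
Found 2 beta redex(es).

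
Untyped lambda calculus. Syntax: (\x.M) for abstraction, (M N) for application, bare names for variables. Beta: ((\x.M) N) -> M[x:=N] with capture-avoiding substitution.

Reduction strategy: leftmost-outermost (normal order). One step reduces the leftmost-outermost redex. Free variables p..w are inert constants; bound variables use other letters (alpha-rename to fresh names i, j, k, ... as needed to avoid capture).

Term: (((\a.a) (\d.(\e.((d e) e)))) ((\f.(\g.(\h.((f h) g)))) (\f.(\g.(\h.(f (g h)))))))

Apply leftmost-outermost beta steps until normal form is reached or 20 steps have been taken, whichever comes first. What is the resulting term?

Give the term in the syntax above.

Answer: (\e.(\h.(e (e h))))

Derivation:
Step 0: (((\a.a) (\d.(\e.((d e) e)))) ((\f.(\g.(\h.((f h) g)))) (\f.(\g.(\h.(f (g h)))))))
Step 1: ((\d.(\e.((d e) e))) ((\f.(\g.(\h.((f h) g)))) (\f.(\g.(\h.(f (g h)))))))
Step 2: (\e.((((\f.(\g.(\h.((f h) g)))) (\f.(\g.(\h.(f (g h)))))) e) e))
Step 3: (\e.(((\g.(\h.(((\f.(\g.(\h.(f (g h))))) h) g))) e) e))
Step 4: (\e.((\h.(((\f.(\g.(\h.(f (g h))))) h) e)) e))
Step 5: (\e.(((\f.(\g.(\h.(f (g h))))) e) e))
Step 6: (\e.((\g.(\h.(e (g h)))) e))
Step 7: (\e.(\h.(e (e h))))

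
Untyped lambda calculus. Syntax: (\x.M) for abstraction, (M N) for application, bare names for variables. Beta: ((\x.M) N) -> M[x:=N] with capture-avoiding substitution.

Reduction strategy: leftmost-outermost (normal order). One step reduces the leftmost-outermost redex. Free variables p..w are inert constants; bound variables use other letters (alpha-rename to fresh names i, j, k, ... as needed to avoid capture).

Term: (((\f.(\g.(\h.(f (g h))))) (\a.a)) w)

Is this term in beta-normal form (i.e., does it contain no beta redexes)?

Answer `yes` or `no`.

Term: (((\f.(\g.(\h.(f (g h))))) (\a.a)) w)
Found 1 beta redex(es).

Answer: no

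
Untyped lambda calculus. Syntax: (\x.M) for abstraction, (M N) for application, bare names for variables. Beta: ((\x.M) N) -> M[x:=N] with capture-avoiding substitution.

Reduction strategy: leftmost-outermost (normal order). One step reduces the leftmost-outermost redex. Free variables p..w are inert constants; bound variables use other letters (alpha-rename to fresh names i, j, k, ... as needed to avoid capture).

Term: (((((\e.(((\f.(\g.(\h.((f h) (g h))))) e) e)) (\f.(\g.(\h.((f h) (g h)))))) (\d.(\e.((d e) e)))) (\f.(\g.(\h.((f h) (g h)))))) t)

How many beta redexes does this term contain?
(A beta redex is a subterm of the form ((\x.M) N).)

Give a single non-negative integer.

Term: (((((\e.(((\f.(\g.(\h.((f h) (g h))))) e) e)) (\f.(\g.(\h.((f h) (g h)))))) (\d.(\e.((d e) e)))) (\f.(\g.(\h.((f h) (g h)))))) t)
  Redex: ((\e.(((\f.(\g.(\h.((f h) (g h))))) e) e)) (\f.(\g.(\h.((f h) (g h))))))
  Redex: ((\f.(\g.(\h.((f h) (g h))))) e)
Total redexes: 2

Answer: 2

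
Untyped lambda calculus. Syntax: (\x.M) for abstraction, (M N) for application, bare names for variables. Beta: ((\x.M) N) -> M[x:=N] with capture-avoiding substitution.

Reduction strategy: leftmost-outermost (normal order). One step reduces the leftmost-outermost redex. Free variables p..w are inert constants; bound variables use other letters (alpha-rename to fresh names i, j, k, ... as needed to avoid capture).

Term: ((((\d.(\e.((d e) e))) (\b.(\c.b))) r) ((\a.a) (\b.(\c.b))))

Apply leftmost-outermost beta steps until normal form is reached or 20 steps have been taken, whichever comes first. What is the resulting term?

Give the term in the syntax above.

Answer: (r (\b.(\c.b)))

Derivation:
Step 0: ((((\d.(\e.((d e) e))) (\b.(\c.b))) r) ((\a.a) (\b.(\c.b))))
Step 1: (((\e.(((\b.(\c.b)) e) e)) r) ((\a.a) (\b.(\c.b))))
Step 2: ((((\b.(\c.b)) r) r) ((\a.a) (\b.(\c.b))))
Step 3: (((\c.r) r) ((\a.a) (\b.(\c.b))))
Step 4: (r ((\a.a) (\b.(\c.b))))
Step 5: (r (\b.(\c.b)))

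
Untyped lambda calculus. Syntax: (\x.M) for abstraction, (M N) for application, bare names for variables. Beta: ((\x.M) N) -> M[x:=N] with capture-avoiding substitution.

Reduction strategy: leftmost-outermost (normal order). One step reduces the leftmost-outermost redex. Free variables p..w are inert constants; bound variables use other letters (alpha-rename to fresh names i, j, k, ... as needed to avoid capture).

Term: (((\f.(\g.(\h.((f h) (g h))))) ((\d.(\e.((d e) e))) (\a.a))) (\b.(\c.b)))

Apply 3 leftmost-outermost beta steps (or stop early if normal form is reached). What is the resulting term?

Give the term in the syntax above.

Step 0: (((\f.(\g.(\h.((f h) (g h))))) ((\d.(\e.((d e) e))) (\a.a))) (\b.(\c.b)))
Step 1: ((\g.(\h.((((\d.(\e.((d e) e))) (\a.a)) h) (g h)))) (\b.(\c.b)))
Step 2: (\h.((((\d.(\e.((d e) e))) (\a.a)) h) ((\b.(\c.b)) h)))
Step 3: (\h.(((\e.(((\a.a) e) e)) h) ((\b.(\c.b)) h)))

Answer: (\h.(((\e.(((\a.a) e) e)) h) ((\b.(\c.b)) h)))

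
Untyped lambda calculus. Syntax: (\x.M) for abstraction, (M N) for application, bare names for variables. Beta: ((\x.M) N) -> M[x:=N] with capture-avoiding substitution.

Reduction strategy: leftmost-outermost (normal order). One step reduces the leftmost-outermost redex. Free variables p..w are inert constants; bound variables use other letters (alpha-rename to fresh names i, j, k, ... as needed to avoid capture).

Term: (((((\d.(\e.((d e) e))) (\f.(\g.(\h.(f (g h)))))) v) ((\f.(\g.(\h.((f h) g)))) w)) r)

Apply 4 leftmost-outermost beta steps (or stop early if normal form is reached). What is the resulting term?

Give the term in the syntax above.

Step 0: (((((\d.(\e.((d e) e))) (\f.(\g.(\h.(f (g h)))))) v) ((\f.(\g.(\h.((f h) g)))) w)) r)
Step 1: ((((\e.(((\f.(\g.(\h.(f (g h))))) e) e)) v) ((\f.(\g.(\h.((f h) g)))) w)) r)
Step 2: (((((\f.(\g.(\h.(f (g h))))) v) v) ((\f.(\g.(\h.((f h) g)))) w)) r)
Step 3: ((((\g.(\h.(v (g h)))) v) ((\f.(\g.(\h.((f h) g)))) w)) r)
Step 4: (((\h.(v (v h))) ((\f.(\g.(\h.((f h) g)))) w)) r)

Answer: (((\h.(v (v h))) ((\f.(\g.(\h.((f h) g)))) w)) r)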